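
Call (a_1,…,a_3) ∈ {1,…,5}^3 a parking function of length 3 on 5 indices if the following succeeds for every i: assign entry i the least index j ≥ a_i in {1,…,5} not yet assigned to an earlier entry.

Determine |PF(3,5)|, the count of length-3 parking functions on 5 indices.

108

#PF = 3·6^2 = 3×36 = 108 (Pollak)
One tuple (1,2,1) → sorted (1,1,2): b_i ≤ 2+i ∀i, a PF.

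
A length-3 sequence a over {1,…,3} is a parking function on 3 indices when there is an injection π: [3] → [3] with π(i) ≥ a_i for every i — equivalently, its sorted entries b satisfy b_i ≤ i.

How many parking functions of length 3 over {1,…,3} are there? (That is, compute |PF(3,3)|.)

Count = (3+1−3)·(3+1)^{3−1} = 1·16 = 16 (Konheim–Weiss)
One tuple (3,2,1) → sorted (1,2,3): b_i ≤ i ∀i, a PF.

16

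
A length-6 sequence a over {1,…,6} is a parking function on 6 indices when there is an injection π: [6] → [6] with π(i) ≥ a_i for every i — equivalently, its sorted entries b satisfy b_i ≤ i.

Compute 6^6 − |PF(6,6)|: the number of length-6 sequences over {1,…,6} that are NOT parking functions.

29849

Count = (7−6)·7^(6−1) = 1 · 16807 = 16807 [KW]
Check (6,4,2,3,3,6) → sorted (2,3,3,4,6,6): b_1=2>1, not a PF.
So 46656 − 16807 = 29849 fail.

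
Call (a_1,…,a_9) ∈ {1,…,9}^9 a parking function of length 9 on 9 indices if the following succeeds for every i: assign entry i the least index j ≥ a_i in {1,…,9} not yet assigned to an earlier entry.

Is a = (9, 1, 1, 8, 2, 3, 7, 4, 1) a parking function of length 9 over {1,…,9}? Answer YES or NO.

YES

Sorted: b = (1, 1, 1, 2, 3, 4, 7, 8, 9).
  b_1=1 ≤ 1
  b_2=1 ≤ 2
  b_3=1 ≤ 3
  b_4=2 ≤ 4
  b_5=3 ≤ 5
  b_6=4 ≤ 6
  b_7=7 ≤ 7
  b_8=8 ≤ 8
  b_9=9 ≤ 9
All bounds hold ⇒ YES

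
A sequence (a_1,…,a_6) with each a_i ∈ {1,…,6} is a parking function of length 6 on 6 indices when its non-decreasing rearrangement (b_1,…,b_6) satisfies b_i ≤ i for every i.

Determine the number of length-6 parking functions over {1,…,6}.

16807

#PF = (7−6)·7^(6−1) = 1 · 16807 = 16807 (Konheim–Weiss)
Check (2,1,1,3,1,5) → sorted (1,1,1,2,3,5): b_i ≤ i ∀i, a PF.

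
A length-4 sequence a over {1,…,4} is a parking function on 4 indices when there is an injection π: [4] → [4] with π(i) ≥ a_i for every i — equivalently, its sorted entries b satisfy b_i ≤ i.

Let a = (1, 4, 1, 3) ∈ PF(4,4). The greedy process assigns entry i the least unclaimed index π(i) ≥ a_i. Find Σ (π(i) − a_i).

1

Σπ = 10 ({1..4} each once); Σa = 1+4+1+3 = 9; disp = 10−9 = 1.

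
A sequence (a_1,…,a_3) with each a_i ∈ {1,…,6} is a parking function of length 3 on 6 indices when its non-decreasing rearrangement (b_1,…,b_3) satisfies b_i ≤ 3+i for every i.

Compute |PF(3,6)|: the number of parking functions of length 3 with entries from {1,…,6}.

|PF(3,6)| = (6−3+1)·(6+1)^(3−1) = 4 · 49 = 196
One tuple (3,5,2) → sorted (2,3,5): b_i ≤ 3+i ∀i, a PF.

196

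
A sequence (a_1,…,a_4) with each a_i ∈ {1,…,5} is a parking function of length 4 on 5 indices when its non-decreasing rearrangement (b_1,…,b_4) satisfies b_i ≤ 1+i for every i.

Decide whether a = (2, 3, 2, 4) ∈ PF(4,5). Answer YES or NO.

YES

Order a: b = (2, 2, 3, 4).
  b_1=2 ≤ 2
  b_2=2 ≤ 3
  b_3=3 ≤ 4
  b_4=4 ≤ 5
All bounds hold ⇒ YES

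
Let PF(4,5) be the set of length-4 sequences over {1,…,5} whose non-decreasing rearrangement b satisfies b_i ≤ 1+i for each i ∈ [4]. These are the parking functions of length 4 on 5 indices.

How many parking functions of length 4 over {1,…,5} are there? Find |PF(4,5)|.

432

|PF(4,5)| = (5+1−4)·(5+1)^{4−1} = 2 · 216 = 432 (Pollak)
Example (2,5,1,1) → sorted (1,1,2,5): b_i ≤ 1+i ∀i, a PF.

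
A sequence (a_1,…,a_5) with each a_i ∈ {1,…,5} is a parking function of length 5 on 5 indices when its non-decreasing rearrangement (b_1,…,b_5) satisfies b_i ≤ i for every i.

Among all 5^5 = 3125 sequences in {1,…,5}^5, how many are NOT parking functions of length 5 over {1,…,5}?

|PF| = 1·6^4 = 1·1296 = 1296 (Konheim–Weiss)
One tuple (5,4,1,4,3) → sorted (1,3,4,4,5): b_2=3>2, not a PF.
5^5 − 1296 = 3125 − 1296 = 1829

1829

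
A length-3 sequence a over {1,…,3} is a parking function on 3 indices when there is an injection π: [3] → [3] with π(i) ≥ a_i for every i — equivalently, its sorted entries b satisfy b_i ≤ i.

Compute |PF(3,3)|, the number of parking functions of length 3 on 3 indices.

16

|PF(3,3)| = (3+1−3)·(3+1)^{3−1} = 1×16 = 16
One tuple (3,1,2) → sorted (1,2,3): b_i ≤ i ∀i, a PF.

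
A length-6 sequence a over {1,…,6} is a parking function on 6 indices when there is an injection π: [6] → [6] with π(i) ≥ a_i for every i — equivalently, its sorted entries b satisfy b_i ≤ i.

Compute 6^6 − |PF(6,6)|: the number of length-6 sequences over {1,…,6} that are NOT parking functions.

29849

|PF| = (6−6+1)·(6+1)^(6−1) = 1·16807 = 16807
One tuple (6,2,4,4,6,4) → sorted (2,4,4,4,6,6): b_1=2>1, not a PF.
6^6 − 16807 = 46656 − 16807 = 29849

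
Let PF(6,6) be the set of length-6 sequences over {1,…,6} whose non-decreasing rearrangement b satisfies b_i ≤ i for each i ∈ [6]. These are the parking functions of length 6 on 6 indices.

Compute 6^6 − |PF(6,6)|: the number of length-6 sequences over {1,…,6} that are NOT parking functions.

|PF(6,6)| = (7−6)·7^(6−1) = 1·16807 = 16807
Example (2,6,4,6,1,6) → sorted (1,2,4,6,6,6): b_3=4>3, not a PF.
6^6 − 16807 = 46656 − 16807 = 29849

29849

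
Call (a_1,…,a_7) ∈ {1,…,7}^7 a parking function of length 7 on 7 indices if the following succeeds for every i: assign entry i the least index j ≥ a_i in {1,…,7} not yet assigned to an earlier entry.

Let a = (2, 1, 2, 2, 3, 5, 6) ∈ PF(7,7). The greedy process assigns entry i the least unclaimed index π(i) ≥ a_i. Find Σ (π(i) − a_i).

Σπ = 28 ({1..7} each once); Σa = 2+1+2+2+3+5+6 = 21; disp = 28−21 = 7.

7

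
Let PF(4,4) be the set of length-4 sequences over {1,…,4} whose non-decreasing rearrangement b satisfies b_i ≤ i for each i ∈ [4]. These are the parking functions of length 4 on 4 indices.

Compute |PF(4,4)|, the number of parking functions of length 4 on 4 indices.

125

|PF(4,4)| = (5−4)·5^(4−1) = 1·125 = 125 (Konheim–Weiss)
Example (2,1,3,3) → sorted (1,2,3,3): b_i ≤ i ∀i, a PF.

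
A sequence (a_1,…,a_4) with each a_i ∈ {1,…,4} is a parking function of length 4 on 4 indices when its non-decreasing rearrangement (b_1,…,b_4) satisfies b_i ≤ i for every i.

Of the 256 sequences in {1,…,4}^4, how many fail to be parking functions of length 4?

131

Count = (4+1−4)·(4+1)^{4−1} = 1·125 = 125 [KW]
E.g. (3,3,4,3) → sorted (3,3,3,4): b_1=3>1, not a PF.
4^4 − 125 = 256 − 125 = 131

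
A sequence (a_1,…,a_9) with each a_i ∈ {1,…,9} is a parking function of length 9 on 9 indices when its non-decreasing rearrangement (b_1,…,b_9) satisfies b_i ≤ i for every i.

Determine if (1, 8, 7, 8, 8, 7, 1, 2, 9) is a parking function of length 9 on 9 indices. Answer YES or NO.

Sorted: b = (1, 1, 2, 7, 7, 8, 8, 8, 9).
  b_1=1 ≤ 1
  b_2=1 ≤ 2
  b_3=2 ≤ 3
  b_4=7 > 4
  fails at i=4 ⇒ NO

NO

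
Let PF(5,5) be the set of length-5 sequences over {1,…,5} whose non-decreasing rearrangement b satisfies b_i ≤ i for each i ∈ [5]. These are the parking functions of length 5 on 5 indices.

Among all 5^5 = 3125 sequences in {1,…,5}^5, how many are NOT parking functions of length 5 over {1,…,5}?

Count = (5+1−5)·(5+1)^{5−1} = 1×1296 = 1296 [KW]
Check (5,4,1,5,3) → sorted (1,3,4,5,5): b_2=3>2, not a PF.
Total 3125; non-PF = 3125−1296 = 1829

1829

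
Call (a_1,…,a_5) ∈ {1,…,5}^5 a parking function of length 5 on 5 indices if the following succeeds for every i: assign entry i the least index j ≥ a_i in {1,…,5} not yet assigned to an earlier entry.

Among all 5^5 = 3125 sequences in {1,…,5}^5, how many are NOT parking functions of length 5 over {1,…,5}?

Count = 1·6^4 = 1 · 1296 = 1296
Check (5,3,5,4,4) → sorted (3,4,4,5,5): b_1=3>1, not a PF.
So 3125 − 1296 = 1829 fail.

1829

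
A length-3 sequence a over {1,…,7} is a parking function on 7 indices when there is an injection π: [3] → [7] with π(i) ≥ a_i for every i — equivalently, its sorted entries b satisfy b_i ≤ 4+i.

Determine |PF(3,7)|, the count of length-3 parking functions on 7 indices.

320

#PF = (7−3+1)·(7+1)^(3−1) = 5·64 = 320 (Pollak)
One tuple (3,3,5) → sorted (3,3,5): b_i ≤ 4+i ∀i, a PF.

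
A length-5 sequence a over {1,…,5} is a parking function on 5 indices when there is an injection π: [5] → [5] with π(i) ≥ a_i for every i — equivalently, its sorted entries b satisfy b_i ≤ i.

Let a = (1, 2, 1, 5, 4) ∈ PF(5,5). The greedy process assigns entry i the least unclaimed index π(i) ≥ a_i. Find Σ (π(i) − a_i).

2

Σπ = 5·6/2 = 15 (π permutes [5]); Σa = 1+2+1+5+4 = 13; disp = 15−13 = 2.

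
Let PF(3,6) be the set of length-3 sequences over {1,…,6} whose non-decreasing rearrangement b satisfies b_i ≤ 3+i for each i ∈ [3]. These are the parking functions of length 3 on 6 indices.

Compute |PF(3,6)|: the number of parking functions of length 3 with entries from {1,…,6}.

196

|PF| = (6−3+1)·(6+1)^(3−1) = 4·49 = 196 (Konheim–Weiss)
Example (1,3,6) → sorted (1,3,6): b_i ≤ 3+i ∀i, a PF.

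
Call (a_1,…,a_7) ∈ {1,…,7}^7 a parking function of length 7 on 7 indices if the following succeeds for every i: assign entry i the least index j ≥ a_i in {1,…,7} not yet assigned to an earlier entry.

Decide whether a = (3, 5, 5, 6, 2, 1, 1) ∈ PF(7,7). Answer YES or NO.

Sorted: b = (1, 1, 2, 3, 5, 5, 6).
  b_1=1 ≤ 1
  b_2=1 ≤ 2
  b_3=2 ≤ 3
  b_4=3 ≤ 4
  b_5=5 ≤ 5
  b_6=5 ≤ 6
  b_7=6 ≤ 7
All bounds hold ⇒ YES

YES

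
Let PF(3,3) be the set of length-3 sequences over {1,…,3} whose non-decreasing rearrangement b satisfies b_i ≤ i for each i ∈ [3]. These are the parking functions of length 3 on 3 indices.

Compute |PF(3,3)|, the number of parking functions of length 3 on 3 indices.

16

|PF| = 1·4^2 = 1 · 16 = 16
Example (2,1,2) → sorted (1,2,2): b_i ≤ i ∀i, a PF.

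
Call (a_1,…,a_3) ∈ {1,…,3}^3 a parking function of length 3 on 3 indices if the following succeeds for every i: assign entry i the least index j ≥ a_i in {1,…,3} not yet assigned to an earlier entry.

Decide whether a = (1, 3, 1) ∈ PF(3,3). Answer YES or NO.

YES

Order a: b = (1, 1, 3).
  b_1=1 ≤ 1
  b_2=1 ≤ 2
  b_3=3 ≤ 3
All bounds hold ⇒ YES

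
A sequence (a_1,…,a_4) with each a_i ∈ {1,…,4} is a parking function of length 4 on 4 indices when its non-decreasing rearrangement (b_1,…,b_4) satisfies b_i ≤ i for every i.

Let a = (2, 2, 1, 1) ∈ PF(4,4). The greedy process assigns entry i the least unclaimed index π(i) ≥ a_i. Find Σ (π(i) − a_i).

Σπ = 4·5/2 = 10 (π permutes [4]); Σa = 2+2+1+1 = 6; disp = 10−6 = 4.

4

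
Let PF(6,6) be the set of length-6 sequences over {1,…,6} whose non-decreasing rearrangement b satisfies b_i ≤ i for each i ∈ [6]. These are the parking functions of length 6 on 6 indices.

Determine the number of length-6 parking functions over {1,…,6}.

|PF| = (6+1−6)·(6+1)^{6−1} = 1·16807 = 16807
Example (1,4,4,6,1,2) → sorted (1,1,2,4,4,6): b_i ≤ i ∀i, a PF.

16807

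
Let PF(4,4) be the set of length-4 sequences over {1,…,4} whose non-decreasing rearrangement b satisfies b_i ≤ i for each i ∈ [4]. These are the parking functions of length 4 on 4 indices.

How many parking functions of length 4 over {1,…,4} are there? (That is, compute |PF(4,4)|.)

125

#PF = 1·5^3 = 1 · 125 = 125 (Pollak)
E.g. (2,1,4,1) → sorted (1,1,2,4): b_i ≤ i ∀i, a PF.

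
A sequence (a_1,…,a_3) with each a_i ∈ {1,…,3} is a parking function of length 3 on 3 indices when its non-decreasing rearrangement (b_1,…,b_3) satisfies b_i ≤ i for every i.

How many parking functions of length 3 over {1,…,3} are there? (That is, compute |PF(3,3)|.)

16

#PF = (4−3)·4^(3−1) = 1 · 16 = 16 (Pollak)
Example (3,1,1) → sorted (1,1,3): b_i ≤ i ∀i, a PF.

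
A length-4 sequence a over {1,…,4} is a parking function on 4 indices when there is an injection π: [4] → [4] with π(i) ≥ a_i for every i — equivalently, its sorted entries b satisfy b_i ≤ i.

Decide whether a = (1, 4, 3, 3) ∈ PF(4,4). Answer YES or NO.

Order a: b = (1, 3, 3, 4).
  b_1=1 ≤ 1
  b_2=3 > 2
  fails at i=2 ⇒ NO

NO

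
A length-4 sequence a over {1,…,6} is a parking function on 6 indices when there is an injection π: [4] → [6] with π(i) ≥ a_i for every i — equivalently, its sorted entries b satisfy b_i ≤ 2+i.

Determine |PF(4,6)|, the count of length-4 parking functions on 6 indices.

1029

|PF| = 3·7^3 = 3×343 = 1029 (Pollak)
Example (4,3,5,2) → sorted (2,3,4,5): b_i ≤ 2+i ∀i, a PF.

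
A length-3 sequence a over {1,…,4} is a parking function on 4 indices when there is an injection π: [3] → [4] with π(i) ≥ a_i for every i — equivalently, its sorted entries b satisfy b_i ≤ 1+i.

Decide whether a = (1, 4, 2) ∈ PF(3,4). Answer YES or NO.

YES

Order a: b = (1, 2, 4).
  b_1=1 ≤ 2
  b_2=2 ≤ 3
  b_3=4 ≤ 4
All bounds hold ⇒ YES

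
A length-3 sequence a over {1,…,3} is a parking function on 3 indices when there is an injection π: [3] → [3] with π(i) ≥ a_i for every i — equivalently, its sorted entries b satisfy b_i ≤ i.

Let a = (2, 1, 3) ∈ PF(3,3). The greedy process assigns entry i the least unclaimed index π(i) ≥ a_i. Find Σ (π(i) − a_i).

0

Σπ = 3·4/2 = 6 (π permutes [3]); Σa = 2+1+3 = 6; disp = 6−6 = 0.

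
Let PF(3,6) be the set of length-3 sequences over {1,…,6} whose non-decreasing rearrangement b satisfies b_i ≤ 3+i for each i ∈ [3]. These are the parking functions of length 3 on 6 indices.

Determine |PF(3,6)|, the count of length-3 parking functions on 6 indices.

196

Count = (6−3+1)·(6+1)^(3−1) = 4×49 = 196 (Konheim–Weiss)
Example (2,1,5) → sorted (1,2,5): b_i ≤ 3+i ∀i, a PF.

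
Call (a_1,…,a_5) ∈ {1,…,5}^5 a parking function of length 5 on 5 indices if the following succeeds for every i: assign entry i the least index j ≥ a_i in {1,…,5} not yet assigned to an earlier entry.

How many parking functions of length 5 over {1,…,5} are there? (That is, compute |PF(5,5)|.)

1296

Count = (5+1−5)·(5+1)^{5−1} = 1·1296 = 1296 [KW]
Check (4,1,3,1,1) → sorted (1,1,1,3,4): b_i ≤ i ∀i, a PF.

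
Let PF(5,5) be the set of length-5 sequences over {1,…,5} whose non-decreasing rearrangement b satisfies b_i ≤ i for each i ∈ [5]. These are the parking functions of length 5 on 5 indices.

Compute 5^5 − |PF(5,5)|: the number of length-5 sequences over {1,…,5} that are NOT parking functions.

|PF| = (6−5)·6^(5−1) = 1 · 1296 = 1296 (Pollak)
One tuple (3,5,3,5,4) → sorted (3,3,4,5,5): b_1=3>1, not a PF.
5^5 − 1296 = 3125 − 1296 = 1829

1829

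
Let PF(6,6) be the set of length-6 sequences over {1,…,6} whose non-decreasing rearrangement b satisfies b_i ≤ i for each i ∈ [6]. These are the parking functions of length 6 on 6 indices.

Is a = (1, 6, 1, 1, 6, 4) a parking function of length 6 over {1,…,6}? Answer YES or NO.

Rearranged: b = (1, 1, 1, 4, 6, 6).
  b_1=1 ≤ 1
  b_2=1 ≤ 2
  b_3=1 ≤ 3
  b_4=4 ≤ 4
  b_5=6 > 5
  fails at i=5 ⇒ NO

NO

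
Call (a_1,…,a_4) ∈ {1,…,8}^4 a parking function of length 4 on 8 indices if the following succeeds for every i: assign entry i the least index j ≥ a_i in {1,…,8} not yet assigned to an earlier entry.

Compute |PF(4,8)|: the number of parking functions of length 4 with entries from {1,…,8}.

Count = (8−4+1)·(8+1)^(4−1) = 5×729 = 3645 (Konheim–Weiss)
Check (5,4,1,1) → sorted (1,1,4,5): b_i ≤ 4+i ∀i, a PF.

3645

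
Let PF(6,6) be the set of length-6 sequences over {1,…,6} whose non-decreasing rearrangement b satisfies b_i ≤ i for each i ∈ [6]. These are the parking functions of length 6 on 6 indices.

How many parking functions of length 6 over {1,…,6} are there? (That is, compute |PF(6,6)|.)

16807

#PF = (7−6)·7^(6−1) = 1·16807 = 16807 [KW]
Check (1,2,6,4,2,3) → sorted (1,2,2,3,4,6): b_i ≤ i ∀i, a PF.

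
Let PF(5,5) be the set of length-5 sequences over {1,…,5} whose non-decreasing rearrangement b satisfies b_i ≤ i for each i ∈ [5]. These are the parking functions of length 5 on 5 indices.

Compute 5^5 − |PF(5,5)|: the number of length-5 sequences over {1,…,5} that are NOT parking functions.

#PF = 1·6^4 = 1×1296 = 1296 (Pollak)
Check (4,4,5,5,4) → sorted (4,4,4,5,5): b_1=4>1, not a PF.
Total 3125; non-PF = 3125−1296 = 1829

1829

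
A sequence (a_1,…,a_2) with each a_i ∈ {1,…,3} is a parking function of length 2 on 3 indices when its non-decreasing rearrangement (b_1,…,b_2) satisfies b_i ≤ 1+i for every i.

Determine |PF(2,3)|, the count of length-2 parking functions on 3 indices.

Count = (4−2)·4^(2−1) = 2 · 4 = 8 (Pollak)
Example (3,1) → sorted (1,3): b_i ≤ 1+i ∀i, a PF.

8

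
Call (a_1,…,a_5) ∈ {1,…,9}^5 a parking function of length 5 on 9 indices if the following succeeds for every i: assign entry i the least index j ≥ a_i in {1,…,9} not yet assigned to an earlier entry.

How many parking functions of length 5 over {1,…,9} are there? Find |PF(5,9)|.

50000

Count = 5·10^4 = 5 · 10000 = 50000 (Konheim–Weiss)
One tuple (7,5,8,6,1) → sorted (1,5,6,7,8): b_i ≤ 4+i ∀i, a PF.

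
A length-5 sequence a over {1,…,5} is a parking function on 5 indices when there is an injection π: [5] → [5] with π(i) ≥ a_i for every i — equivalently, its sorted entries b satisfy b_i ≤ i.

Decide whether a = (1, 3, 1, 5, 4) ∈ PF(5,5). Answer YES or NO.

YES

Order a: b = (1, 1, 3, 4, 5).
  b_1=1 ≤ 1
  b_2=1 ≤ 2
  b_3=3 ≤ 3
  b_4=4 ≤ 4
  b_5=5 ≤ 5
All bounds hold ⇒ YES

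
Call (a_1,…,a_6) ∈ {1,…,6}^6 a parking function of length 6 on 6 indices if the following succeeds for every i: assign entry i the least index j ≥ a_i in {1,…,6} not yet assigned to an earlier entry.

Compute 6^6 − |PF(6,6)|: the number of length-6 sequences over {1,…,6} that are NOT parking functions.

29849

|PF(6,6)| = (7−6)·7^(6−1) = 1×16807 = 16807
E.g. (4,3,4,6,2,6) → sorted (2,3,4,4,6,6): b_1=2>1, not a PF.
6^6 − 16807 = 46656 − 16807 = 29849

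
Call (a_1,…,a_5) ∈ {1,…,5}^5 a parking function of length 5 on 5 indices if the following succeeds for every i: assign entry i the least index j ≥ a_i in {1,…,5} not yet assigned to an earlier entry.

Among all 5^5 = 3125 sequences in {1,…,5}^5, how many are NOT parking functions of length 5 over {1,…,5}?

1829

Count = (5+1−5)·(5+1)^{5−1} = 1×1296 = 1296 (Pollak)
E.g. (5,3,4,4,4) → sorted (3,4,4,4,5): b_1=3>1, not a PF.
5^5 − 1296 = 3125 − 1296 = 1829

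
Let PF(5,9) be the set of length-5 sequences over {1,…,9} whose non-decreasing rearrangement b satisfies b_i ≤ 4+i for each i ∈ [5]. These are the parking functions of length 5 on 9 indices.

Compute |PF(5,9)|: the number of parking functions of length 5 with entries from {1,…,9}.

|PF(5,9)| = (9−5+1)·(9+1)^(5−1) = 5·10000 = 50000 (Pollak)
Check (8,9,5,4,3) → sorted (3,4,5,8,9): b_i ≤ 4+i ∀i, a PF.

50000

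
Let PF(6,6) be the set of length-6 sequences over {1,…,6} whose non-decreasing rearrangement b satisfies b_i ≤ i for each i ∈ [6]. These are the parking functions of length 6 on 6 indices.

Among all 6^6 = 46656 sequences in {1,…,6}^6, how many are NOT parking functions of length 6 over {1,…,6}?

Count = (6+1−6)·(6+1)^{6−1} = 1 · 16807 = 16807 (Pollak)
One tuple (3,6,4,2,6,4) → sorted (2,3,4,4,6,6): b_1=2>1, not a PF.
Total 46656; non-PF = 46656−16807 = 29849

29849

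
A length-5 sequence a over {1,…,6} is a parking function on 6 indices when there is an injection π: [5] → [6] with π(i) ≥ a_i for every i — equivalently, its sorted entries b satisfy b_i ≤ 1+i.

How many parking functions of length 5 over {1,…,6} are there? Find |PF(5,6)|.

4802

|PF| = 2·7^4 = 2 · 2401 = 4802 (Konheim–Weiss)
E.g. (5,1,3,2,5) → sorted (1,2,3,5,5): b_i ≤ 1+i ∀i, a PF.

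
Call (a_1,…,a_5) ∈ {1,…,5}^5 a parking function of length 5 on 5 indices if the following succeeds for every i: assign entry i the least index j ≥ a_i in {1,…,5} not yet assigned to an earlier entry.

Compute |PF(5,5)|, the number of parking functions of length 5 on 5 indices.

1296

|PF| = (6−5)·6^(5−1) = 1×1296 = 1296 (Pollak)
One tuple (5,2,3,2,1) → sorted (1,2,2,3,5): b_i ≤ i ∀i, a PF.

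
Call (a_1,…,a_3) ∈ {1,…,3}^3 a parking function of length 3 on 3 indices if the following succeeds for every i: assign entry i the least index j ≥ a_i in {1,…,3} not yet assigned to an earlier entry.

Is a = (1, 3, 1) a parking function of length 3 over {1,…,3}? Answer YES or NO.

Order a: b = (1, 1, 3).
  b_1=1 ≤ 1
  b_2=1 ≤ 2
  b_3=3 ≤ 3
All bounds hold ⇒ YES

YES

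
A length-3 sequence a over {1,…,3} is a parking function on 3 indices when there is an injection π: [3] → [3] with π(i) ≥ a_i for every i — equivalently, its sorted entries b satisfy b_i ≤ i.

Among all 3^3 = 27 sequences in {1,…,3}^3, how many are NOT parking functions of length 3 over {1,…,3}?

|PF(3,3)| = (3+1−3)·(3+1)^{3−1} = 1 · 16 = 16 (Konheim–Weiss)
One tuple (3,3,3) → sorted (3,3,3): b_1=3>1, not a PF.
So 27 − 16 = 11 fail.

11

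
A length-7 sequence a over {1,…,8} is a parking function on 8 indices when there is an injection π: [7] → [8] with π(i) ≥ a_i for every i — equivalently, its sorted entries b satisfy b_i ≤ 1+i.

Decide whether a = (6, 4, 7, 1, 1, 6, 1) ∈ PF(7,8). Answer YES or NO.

YES

Sorted: b = (1, 1, 1, 4, 6, 6, 7).
  b_1=1 ≤ 2
  b_2=1 ≤ 3
  b_3=1 ≤ 4
  b_4=4 ≤ 5
  b_5=6 ≤ 6
  b_6=6 ≤ 7
  b_7=7 ≤ 8
All bounds hold ⇒ YES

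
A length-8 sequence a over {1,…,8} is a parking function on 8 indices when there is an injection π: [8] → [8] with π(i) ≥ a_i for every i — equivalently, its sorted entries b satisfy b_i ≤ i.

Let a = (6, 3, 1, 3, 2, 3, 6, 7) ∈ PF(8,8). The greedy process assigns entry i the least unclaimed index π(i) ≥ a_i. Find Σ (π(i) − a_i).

5

Σπ = 36 ({1..8} each once); Σa = 6+3+1+3+2+3+6+7 = 31; disp = 36−31 = 5.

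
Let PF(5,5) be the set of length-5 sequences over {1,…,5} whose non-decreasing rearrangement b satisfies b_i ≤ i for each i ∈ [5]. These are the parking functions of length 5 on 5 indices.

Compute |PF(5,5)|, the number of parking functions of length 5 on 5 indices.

1296

|PF| = (6−5)·6^(5−1) = 1·1296 = 1296 (Konheim–Weiss)
Check (5,1,1,3,2) → sorted (1,1,2,3,5): b_i ≤ i ∀i, a PF.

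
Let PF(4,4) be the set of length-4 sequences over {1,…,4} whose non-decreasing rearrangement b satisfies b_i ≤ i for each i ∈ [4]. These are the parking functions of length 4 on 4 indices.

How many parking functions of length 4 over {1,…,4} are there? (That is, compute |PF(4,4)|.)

125

|PF| = (5−4)·5^(4−1) = 1 · 125 = 125 (Pollak)
E.g. (1,1,4,1) → sorted (1,1,1,4): b_i ≤ i ∀i, a PF.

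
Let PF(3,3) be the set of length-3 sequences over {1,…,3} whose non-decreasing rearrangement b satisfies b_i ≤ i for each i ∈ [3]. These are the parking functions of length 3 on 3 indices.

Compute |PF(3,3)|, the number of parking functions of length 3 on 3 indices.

#PF = (4−3)·4^(3−1) = 1·16 = 16 [KW]
One tuple (3,2,1) → sorted (1,2,3): b_i ≤ i ∀i, a PF.

16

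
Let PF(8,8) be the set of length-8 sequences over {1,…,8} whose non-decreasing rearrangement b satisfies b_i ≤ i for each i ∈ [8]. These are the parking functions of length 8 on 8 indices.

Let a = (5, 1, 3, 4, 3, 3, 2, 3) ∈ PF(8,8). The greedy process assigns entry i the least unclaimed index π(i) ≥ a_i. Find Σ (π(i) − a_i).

Σπ(i) = 1+…+8 = 36; Σa = 5+1+3+4+3+3+2+3 = 24; disp = 36−24 = 12.

12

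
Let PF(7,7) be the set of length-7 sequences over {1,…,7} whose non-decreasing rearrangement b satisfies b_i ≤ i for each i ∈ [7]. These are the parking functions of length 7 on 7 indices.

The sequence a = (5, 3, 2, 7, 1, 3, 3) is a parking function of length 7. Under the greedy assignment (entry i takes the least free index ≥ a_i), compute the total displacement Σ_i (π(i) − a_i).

Σπ = 7·8/2 = 28 (π permutes [7]); Σa = 5+3+2+7+1+3+3 = 24; disp = 28−24 = 4.

4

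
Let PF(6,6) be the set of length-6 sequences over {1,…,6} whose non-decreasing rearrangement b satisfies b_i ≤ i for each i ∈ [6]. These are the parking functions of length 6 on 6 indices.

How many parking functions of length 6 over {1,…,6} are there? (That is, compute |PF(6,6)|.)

16807

Count = (6+1−6)·(6+1)^{6−1} = 1·16807 = 16807
Example (1,5,1,1,2,3) → sorted (1,1,1,2,3,5): b_i ≤ i ∀i, a PF.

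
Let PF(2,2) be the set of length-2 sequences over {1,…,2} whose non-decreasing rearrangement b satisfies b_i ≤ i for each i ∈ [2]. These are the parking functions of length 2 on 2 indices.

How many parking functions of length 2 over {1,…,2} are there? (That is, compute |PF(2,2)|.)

Count = 1·3^1 = 1·3 = 3
One tuple (2,1) → sorted (1,2): b_i ≤ i ∀i, a PF.

3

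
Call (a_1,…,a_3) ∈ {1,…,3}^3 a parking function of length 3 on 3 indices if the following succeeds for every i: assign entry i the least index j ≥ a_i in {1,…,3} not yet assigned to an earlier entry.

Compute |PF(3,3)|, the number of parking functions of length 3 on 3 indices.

16

|PF| = (4−3)·4^(3−1) = 1·16 = 16 [KW]
Example (3,1,2) → sorted (1,2,3): b_i ≤ i ∀i, a PF.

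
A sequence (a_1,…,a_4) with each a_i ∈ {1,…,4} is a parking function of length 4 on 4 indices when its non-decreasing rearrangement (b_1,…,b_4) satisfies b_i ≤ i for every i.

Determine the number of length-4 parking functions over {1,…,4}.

Count = (4+1−4)·(4+1)^{4−1} = 1 · 125 = 125
Check (3,2,3,1) → sorted (1,2,3,3): b_i ≤ i ∀i, a PF.

125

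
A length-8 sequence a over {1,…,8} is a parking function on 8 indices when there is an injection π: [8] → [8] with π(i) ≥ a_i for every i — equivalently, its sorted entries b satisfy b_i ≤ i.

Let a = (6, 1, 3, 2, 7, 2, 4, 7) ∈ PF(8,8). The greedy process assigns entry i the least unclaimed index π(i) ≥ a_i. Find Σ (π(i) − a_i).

Σπ = 36 ({1..8} each once); Σa = 6+1+3+2+7+2+4+7 = 32; disp = 36−32 = 4.

4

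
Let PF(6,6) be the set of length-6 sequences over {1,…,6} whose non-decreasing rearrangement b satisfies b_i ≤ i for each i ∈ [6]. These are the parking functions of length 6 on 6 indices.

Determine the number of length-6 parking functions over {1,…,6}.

Count = (6+1−6)·(6+1)^{6−1} = 1 · 16807 = 16807
One tuple (4,5,1,2,3,6) → sorted (1,2,3,4,5,6): b_i ≤ i ∀i, a PF.

16807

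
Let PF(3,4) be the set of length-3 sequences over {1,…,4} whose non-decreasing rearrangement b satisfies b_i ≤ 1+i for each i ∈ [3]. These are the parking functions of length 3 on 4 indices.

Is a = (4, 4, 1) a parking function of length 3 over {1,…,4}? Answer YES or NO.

NO

Sorted: b = (1, 4, 4).
  b_1=1 ≤ 2
  b_2=4 > 3
  fails at i=2 ⇒ NO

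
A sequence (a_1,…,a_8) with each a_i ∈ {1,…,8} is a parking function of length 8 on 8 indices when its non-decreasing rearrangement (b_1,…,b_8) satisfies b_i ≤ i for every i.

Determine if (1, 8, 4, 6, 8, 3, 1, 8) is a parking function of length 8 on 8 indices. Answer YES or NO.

NO

Rearranged: b = (1, 1, 3, 4, 6, 8, 8, 8).
  b_1=1 ≤ 1
  b_2=1 ≤ 2
  b_3=3 ≤ 3
  b_4=4 ≤ 4
  b_5=6 > 5
  fails at i=5 ⇒ NO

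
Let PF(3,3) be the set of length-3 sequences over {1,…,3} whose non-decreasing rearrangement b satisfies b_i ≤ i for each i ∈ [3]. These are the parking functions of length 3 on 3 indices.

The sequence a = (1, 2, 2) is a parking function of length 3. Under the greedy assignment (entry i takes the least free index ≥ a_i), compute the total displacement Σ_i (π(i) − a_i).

1

Σπ(i) = 1+…+3 = 6; Σa = 1+2+2 = 5; disp = 6−5 = 1.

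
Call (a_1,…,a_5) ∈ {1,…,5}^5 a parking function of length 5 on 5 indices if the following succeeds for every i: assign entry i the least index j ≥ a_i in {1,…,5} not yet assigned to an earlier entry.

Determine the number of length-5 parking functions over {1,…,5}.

|PF(5,5)| = (5−5+1)·(5+1)^(5−1) = 1·1296 = 1296 [KW]
E.g. (1,1,5,3,4) → sorted (1,1,3,4,5): b_i ≤ i ∀i, a PF.

1296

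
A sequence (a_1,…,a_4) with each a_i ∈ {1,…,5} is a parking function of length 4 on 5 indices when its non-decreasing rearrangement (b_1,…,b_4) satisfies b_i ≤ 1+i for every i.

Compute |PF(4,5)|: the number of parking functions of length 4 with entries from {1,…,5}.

432

|PF(4,5)| = (5+1−4)·(5+1)^{4−1} = 2·216 = 432
Check (5,4,3,2) → sorted (2,3,4,5): b_i ≤ 1+i ∀i, a PF.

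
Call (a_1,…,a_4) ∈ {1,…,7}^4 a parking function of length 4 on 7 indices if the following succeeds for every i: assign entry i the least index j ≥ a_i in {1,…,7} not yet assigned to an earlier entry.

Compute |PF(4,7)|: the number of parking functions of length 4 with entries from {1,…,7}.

2048

|PF(4,7)| = (7−4+1)·(7+1)^(4−1) = 4 · 512 = 2048
One tuple (1,6,6,4) → sorted (1,4,6,6): b_i ≤ 3+i ∀i, a PF.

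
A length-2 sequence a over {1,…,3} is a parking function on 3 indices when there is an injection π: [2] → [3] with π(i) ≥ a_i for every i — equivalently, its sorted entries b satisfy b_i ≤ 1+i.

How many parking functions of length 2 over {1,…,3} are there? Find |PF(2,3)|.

#PF = (3+1−2)·(3+1)^{2−1} = 2·4 = 8 [KW]
E.g. (3,2) → sorted (2,3): b_i ≤ 1+i ∀i, a PF.

8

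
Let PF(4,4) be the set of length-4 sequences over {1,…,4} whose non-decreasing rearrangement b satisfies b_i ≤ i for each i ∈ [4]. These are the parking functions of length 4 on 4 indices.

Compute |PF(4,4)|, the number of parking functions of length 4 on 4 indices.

#PF = (4−4+1)·(4+1)^(4−1) = 1·125 = 125
Example (4,1,2,3) → sorted (1,2,3,4): b_i ≤ i ∀i, a PF.

125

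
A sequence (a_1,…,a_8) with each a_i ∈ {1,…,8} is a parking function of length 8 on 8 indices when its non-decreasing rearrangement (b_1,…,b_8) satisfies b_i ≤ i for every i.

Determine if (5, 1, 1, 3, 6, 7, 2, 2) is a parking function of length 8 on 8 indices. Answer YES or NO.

Sorted: b = (1, 1, 2, 2, 3, 5, 6, 7).
  b_1=1 ≤ 1
  b_2=1 ≤ 2
  b_3=2 ≤ 3
  b_4=2 ≤ 4
  b_5=3 ≤ 5
  b_6=5 ≤ 6
  b_7=6 ≤ 7
  b_8=7 ≤ 8
All bounds hold ⇒ YES

YES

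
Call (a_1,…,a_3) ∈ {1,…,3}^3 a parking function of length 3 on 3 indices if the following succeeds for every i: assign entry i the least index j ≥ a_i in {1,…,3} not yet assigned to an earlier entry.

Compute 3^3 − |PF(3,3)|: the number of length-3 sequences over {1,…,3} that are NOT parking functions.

|PF| = (3+1−3)·(3+1)^{3−1} = 1·16 = 16 (Konheim–Weiss)
One tuple (2,2,3) → sorted (2,2,3): b_1=2>1, not a PF.
Total 27; non-PF = 27−16 = 11

11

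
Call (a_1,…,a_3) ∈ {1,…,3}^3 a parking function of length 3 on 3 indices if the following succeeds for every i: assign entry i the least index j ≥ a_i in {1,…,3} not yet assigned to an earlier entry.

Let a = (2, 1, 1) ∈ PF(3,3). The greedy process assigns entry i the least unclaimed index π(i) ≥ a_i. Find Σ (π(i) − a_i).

Σπ = 6 ({1..3} each once); Σa = 2+1+1 = 4; disp = 6−4 = 2.

2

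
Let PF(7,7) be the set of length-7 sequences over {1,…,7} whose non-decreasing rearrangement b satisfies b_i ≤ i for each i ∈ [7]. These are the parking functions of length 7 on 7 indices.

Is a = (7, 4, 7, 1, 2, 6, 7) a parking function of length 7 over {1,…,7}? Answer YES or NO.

Order a: b = (1, 2, 4, 6, 7, 7, 7).
  b_1=1 ≤ 1
  b_2=2 ≤ 2
  b_3=4 > 3
  fails at i=3 ⇒ NO

NO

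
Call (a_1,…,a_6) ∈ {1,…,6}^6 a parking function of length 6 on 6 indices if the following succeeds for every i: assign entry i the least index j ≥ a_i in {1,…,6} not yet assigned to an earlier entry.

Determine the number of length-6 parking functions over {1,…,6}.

#PF = (7−6)·7^(6−1) = 1 · 16807 = 16807 (Pollak)
E.g. (3,1,1,2,3,3) → sorted (1,1,2,3,3,3): b_i ≤ i ∀i, a PF.

16807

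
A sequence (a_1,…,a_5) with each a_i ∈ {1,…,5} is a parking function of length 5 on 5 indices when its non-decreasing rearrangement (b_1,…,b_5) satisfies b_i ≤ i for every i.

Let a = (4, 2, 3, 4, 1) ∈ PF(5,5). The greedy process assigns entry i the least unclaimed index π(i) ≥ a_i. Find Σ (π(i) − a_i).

Σπ = 15 ({1..5} each once); Σa = 4+2+3+4+1 = 14; disp = 15−14 = 1.

1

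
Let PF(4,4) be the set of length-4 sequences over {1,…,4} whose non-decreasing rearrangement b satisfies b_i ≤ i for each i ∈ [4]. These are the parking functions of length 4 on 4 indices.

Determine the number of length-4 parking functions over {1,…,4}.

125

Count = (4+1−4)·(4+1)^{4−1} = 1 · 125 = 125 (Pollak)
E.g. (1,1,1,3) → sorted (1,1,1,3): b_i ≤ i ∀i, a PF.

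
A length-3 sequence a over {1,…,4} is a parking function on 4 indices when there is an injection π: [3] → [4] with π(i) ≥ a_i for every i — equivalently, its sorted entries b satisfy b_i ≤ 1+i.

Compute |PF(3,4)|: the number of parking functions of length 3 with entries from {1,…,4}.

#PF = 2·5^2 = 2×25 = 50 (Konheim–Weiss)
Check (2,3,4) → sorted (2,3,4): b_i ≤ 1+i ∀i, a PF.

50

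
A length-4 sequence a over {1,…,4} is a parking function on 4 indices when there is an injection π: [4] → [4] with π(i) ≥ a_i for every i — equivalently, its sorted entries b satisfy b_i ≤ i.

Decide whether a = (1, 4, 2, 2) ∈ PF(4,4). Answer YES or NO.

YES

Rearranged: b = (1, 2, 2, 4).
  b_1=1 ≤ 1
  b_2=2 ≤ 2
  b_3=2 ≤ 3
  b_4=4 ≤ 4
All bounds hold ⇒ YES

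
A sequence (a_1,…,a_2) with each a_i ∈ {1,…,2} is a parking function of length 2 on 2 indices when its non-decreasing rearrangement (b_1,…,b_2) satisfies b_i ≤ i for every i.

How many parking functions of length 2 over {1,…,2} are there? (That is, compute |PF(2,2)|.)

|PF| = (2+1−2)·(2+1)^{2−1} = 1 · 3 = 3 (Pollak)
One tuple (2,1) → sorted (1,2): b_i ≤ i ∀i, a PF.

3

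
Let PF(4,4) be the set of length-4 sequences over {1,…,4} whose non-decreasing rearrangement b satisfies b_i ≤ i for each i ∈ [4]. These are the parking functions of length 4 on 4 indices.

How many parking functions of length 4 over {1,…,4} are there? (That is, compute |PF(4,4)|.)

Count = 1·5^3 = 1×125 = 125 (Pollak)
Example (2,3,4,1) → sorted (1,2,3,4): b_i ≤ i ∀i, a PF.

125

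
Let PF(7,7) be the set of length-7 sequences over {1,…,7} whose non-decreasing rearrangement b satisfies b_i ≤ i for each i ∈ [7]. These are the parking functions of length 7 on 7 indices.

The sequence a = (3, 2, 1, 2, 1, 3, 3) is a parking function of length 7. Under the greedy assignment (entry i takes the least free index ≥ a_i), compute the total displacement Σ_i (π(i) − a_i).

13

Σπ(i) = 1+…+7 = 28; Σa = 3+2+1+2+1+3+3 = 15; disp = 28−15 = 13.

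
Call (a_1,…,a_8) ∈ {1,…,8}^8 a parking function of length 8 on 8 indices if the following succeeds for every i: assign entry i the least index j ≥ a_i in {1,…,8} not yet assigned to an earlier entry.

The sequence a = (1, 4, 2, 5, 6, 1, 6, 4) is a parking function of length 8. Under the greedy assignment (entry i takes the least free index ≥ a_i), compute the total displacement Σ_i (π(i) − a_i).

Σπ(i) = 1+…+8 = 36; Σa = 1+4+2+5+6+1+6+4 = 29; disp = 36−29 = 7.

7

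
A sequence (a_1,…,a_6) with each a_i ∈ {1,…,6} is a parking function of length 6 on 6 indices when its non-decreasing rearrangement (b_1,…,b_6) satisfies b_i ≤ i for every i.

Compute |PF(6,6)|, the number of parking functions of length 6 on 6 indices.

16807

#PF = (7−6)·7^(6−1) = 1·16807 = 16807 (Pollak)
E.g. (1,3,2,2,5,5) → sorted (1,2,2,3,5,5): b_i ≤ i ∀i, a PF.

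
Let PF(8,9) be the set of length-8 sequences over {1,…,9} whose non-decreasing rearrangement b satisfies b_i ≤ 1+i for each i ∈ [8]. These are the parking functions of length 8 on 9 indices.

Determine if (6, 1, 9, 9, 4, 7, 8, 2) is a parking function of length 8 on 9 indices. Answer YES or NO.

Order a: b = (1, 2, 4, 6, 7, 8, 9, 9).
  b_1=1 ≤ 2
  b_2=2 ≤ 3
  b_3=4 ≤ 4
  b_4=6 > 5
  fails at i=4 ⇒ NO

NO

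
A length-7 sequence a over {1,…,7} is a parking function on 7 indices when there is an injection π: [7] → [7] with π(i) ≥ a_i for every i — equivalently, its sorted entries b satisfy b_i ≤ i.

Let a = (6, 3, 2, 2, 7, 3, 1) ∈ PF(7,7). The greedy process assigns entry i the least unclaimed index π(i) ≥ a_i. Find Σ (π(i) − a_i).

4

Σπ = 7·8/2 = 28 (π permutes [7]); Σa = 6+3+2+2+7+3+1 = 24; disp = 28−24 = 4.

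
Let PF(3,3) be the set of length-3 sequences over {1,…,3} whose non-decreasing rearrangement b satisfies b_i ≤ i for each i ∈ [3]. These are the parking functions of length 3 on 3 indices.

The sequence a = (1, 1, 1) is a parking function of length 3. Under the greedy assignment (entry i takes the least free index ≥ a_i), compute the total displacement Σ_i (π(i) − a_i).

Σπ = 3·4/2 = 6 (π permutes [3]); Σa = 1+1+1 = 3; disp = 6−3 = 3.

3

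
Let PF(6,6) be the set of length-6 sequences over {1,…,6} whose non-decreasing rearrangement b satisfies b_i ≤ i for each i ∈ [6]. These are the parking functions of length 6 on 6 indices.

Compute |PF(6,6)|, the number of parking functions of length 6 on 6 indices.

#PF = (7−6)·7^(6−1) = 1 · 16807 = 16807 (Konheim–Weiss)
Example (2,3,1,6,5,4) → sorted (1,2,3,4,5,6): b_i ≤ i ∀i, a PF.

16807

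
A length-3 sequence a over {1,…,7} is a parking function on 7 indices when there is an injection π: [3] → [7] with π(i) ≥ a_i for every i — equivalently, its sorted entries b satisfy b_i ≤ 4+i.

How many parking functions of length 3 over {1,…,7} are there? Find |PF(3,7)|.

|PF| = (8−3)·8^(3−1) = 5×64 = 320
One tuple (6,7,2) → sorted (2,6,7): b_i ≤ 4+i ∀i, a PF.

320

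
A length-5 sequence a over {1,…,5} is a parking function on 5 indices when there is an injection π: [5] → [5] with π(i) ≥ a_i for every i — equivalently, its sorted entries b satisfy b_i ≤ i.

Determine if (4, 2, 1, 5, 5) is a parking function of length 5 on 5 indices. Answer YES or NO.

Order a: b = (1, 2, 4, 5, 5).
  b_1=1 ≤ 1
  b_2=2 ≤ 2
  b_3=4 > 3
  fails at i=3 ⇒ NO

NO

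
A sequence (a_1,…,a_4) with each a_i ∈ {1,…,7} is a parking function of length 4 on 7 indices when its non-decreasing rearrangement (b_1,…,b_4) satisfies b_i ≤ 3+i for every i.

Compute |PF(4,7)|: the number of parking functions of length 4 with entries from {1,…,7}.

2048

#PF = (7−4+1)·(7+1)^(4−1) = 4×512 = 2048 (Konheim–Weiss)
Check (7,5,4,4) → sorted (4,4,5,7): b_i ≤ 3+i ∀i, a PF.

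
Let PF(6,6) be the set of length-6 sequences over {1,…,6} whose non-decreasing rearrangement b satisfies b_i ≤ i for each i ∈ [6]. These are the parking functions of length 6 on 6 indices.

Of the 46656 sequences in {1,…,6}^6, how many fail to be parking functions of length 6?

29849

#PF = (6−6+1)·(6+1)^(6−1) = 1 · 16807 = 16807 (Konheim–Weiss)
Example (5,5,5,4,3,5) → sorted (3,4,5,5,5,5): b_1=3>1, not a PF.
So 46656 − 16807 = 29849 fail.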